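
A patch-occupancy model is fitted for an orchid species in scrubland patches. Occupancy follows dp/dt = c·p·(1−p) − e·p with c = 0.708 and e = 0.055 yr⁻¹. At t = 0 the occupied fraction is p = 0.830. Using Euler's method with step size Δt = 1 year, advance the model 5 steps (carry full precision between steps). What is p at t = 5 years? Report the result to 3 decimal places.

Update rule: p ← p + [c·p·(1−p) − e·p]·Δt with Δt = 1.
p: 0.83000 → 0.88425  (Δp = +0.05425)
p: 0.88425 → 0.90808  (Δp = +0.02383)
p: 0.90808 → 0.91723  (Δp = +0.00915)
p: 0.91723 → 0.92053  (Δp = +0.00330)
p: 0.92053 → 0.92170  (Δp = +0.00116)

0.922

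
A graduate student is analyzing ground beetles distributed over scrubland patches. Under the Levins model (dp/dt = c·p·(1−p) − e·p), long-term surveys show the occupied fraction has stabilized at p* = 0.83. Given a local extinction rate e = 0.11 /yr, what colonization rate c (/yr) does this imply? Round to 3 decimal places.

At equilibrium c(1−p*) = e, so c = e/(1−p*).
c = 0.11/(1 − 0.83) = 0.11/0.1700 = 0.6471.

0.647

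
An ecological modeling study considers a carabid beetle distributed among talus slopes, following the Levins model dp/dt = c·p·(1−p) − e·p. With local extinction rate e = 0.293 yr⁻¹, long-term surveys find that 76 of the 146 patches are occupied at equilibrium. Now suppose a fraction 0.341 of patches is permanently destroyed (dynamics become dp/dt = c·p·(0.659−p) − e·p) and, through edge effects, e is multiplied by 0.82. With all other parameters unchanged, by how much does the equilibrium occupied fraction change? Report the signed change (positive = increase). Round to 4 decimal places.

-0.2547

Observed p* = 76/146 = 0.52055.
Balance c(1−p*) = e gives c = e/(1 − 0.52055) = 0.293/0.47945 = 0.61112.
New p* = 0.659 − e/c = 0.659 − 0.24026/0.61112 = 0.26585.
Δp* = 0.26585 − 0.52055 = -0.25470.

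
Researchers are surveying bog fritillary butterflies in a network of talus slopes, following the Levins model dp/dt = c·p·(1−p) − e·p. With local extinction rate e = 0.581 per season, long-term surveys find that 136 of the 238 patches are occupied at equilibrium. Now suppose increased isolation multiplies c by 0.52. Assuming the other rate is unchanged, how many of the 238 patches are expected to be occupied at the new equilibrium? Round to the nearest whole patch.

42

Observed p* = 136/238 = 0.57143.
Balance c(1−p*) = e gives c = e/(1 − 0.57143) = 0.581/0.42857 = 1.35567.
New p* = 1 − e/c = 1 − 0.58100/0.70495 = 0.17583.
Expected occupied = 238 × 0.17583 = 41.85 ≈ 42.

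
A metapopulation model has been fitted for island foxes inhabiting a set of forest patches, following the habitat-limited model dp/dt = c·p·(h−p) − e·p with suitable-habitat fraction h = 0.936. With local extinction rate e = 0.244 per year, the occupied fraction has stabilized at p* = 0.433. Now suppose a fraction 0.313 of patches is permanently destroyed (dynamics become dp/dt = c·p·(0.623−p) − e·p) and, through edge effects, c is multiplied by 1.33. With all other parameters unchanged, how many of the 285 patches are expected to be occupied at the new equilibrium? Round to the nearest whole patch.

70

Balance c(h−p*) = e gives c = e/(0.936 − 0.43300) = 0.244/0.50300 = 0.48509.
New p* = 0.623 − e/c = 0.623 − 0.24400/0.64517 = 0.24481.
Expected occupied = 285 × 0.24481 = 69.77 ≈ 70.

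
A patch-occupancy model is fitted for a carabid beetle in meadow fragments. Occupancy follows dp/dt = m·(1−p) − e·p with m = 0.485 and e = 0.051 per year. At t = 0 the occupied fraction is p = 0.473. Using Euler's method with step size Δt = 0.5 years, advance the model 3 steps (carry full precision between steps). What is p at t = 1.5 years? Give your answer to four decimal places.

Update rule: p ← p + [m·(1−p) − e·p]·Δt with Δt = 0.5.
  1  |  dp/dt·Δt = +0.115736  |  p_1 = 0.588736
  2  |  dp/dt·Δt = +0.084719  |  p_2 = 0.673455
  3  |  dp/dt·Δt = +0.062014  |  p_3 = 0.735469

0.7355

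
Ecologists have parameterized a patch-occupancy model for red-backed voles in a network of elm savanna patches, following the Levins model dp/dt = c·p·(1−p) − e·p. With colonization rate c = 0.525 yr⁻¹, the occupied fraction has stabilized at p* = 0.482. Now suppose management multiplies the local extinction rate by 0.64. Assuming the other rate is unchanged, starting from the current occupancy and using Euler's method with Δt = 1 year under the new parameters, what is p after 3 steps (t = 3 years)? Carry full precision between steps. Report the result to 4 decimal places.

0.5979

Balance c(1−p*) = e gives e = 0.525×(1 − 0.48200) = 0.27195.
Starting from p₀ = 0.48200; update p ← p + (dp/dt)·Δt with the new parameters.
p: 0.48200 → 0.52919  (Δp = +0.04719)
p: 0.52919 → 0.56789  (Δp = +0.03870)
p: 0.56789 → 0.59788  (Δp = +0.02999)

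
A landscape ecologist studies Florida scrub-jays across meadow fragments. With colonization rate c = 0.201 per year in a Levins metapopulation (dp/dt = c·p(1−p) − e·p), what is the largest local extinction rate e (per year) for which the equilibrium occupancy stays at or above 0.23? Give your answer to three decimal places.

0.155

1 − e/c ≥ 0.23 ⇒ e ≤ c(1 − 0.23) = 0.201 × 0.7700.
e_max = 0.1548.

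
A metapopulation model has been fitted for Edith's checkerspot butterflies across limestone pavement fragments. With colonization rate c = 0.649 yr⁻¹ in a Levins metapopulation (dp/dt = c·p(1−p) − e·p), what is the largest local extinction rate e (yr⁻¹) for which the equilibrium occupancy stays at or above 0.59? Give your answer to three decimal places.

1 − e/c ≥ 0.59 ⇒ e ≤ c(1 − 0.59) = 0.649 × 0.4100.
e_max = 0.2661.

0.266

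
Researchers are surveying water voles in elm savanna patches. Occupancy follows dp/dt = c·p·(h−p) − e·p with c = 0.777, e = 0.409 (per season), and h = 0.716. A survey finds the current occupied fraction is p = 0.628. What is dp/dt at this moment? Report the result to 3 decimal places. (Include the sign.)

-0.214

Colonization term: c·p·(h−p) = 0.777×0.628×0.0880 = 0.04294.
Extinction term: e·p = 0.25685.
dp/dt = 0.04294 − 0.25685 = -0.21391.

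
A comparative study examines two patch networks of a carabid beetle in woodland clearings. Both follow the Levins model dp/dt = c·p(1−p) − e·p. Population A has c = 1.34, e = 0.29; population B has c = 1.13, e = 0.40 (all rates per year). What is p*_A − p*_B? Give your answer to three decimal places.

0.138

A: p*_A = 1 − 0.29/1.34 = 0.7836.
B: p*_B = 1 − 0.40/1.13 = 0.6460.
p*_A − p*_B = 0.7836 − 0.6460 = 0.1376.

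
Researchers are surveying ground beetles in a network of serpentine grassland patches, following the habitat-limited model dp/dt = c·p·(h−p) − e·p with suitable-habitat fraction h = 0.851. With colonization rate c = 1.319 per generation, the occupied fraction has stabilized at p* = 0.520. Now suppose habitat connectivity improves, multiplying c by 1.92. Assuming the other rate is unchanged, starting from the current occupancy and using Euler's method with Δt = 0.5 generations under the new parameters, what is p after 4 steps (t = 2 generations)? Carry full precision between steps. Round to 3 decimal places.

0.678

Balance c(h−p*) = e gives e = 1.319×(0.851 − 0.52000) = 0.43659.
Starting from p₀ = 0.52000; update p ← p + (dp/dt)·Δt with the new parameters.
  1  |  dp/dt·Δt = +0.104432  |  p_1 = 0.624432
  2  |  dp/dt·Δt = +0.042833  |  p_2 = 0.667265
  3  |  dp/dt·Δt = +0.009581  |  p_3 = 0.676846
  4  |  dp/dt·Δt = +0.001507  |  p_4 = 0.678353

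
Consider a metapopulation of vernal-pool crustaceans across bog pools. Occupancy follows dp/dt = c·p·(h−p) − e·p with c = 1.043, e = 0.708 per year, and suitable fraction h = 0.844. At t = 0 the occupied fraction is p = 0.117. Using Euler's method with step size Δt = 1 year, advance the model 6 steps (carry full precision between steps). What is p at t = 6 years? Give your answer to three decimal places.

Update rule: p ← p + [c·p·(h−p) − e·p]·Δt with Δt = 1.
p: 0.11700 → 0.12288  (Δp = +0.00588)
p: 0.12288 → 0.12830  (Δp = +0.00542)
p: 0.12830 → 0.13324  (Δp = +0.00494)
p: 0.13324 → 0.13768  (Δp = +0.00444)
p: 0.13768 → 0.14163  (Δp = +0.00395)
p: 0.14163 → 0.14511  (Δp = +0.00348)

0.145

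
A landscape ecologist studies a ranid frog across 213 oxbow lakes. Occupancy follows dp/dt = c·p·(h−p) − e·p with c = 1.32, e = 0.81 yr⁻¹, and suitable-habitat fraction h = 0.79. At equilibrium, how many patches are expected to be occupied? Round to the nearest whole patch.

p* = h − e/c = 0.79 − 0.6136 = 0.1764.
Expected occupied patches = N × p* = 213 × 0.1764 = 37.57 ≈ 38.

38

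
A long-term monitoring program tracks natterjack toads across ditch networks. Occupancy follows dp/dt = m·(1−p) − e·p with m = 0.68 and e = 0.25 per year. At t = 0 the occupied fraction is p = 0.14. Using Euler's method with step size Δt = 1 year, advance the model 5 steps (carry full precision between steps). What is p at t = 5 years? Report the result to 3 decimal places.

0.731

Update rule: p ← p + [m·(1−p) − e·p]·Δt with Δt = 1.
step 1: Δp = +0.54980, p = 0.68980
step 2: Δp = +0.03849, p = 0.72829
step 3: Δp = +0.00269, p = 0.73098
step 4: Δp = +0.00019, p = 0.73117
step 5: Δp = +0.00001, p = 0.73118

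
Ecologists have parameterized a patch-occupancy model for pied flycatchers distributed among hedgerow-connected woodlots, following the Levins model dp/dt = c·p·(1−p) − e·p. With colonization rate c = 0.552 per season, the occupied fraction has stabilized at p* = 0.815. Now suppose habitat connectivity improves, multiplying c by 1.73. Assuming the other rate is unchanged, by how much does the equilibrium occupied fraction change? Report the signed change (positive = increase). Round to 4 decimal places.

Balance c(1−p*) = e gives e = 0.552×(1 − 0.81500) = 0.10212.
New p* = 1 − e/c = 1 − 0.10212/0.95496 = 0.89306.
Δp* = 0.89306 − 0.81500 = +0.07806.

0.0781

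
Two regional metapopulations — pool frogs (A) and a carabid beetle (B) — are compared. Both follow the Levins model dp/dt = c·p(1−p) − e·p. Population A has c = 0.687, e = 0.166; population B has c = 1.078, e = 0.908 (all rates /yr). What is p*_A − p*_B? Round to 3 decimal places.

A: p*_A = 1 − 0.166/0.687 = 0.7584.
B: p*_B = 1 − 0.908/1.078 = 0.1577.
p*_A − p*_B = 0.7584 − 0.1577 = 0.6007.

0.601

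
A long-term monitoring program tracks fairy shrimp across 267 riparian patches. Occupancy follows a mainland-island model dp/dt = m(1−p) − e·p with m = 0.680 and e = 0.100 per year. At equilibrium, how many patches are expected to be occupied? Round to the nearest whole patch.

233

p* = m/(m+e) = 0.680/0.7800 = 0.8718.
Expected occupied patches = N × p* = 267 × 0.8718 = 232.77 ≈ 233.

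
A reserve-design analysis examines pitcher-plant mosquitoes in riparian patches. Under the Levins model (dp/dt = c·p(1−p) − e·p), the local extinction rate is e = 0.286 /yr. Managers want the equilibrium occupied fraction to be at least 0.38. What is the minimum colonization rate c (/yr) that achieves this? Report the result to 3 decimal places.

0.461

p* = 1 − e/c ≥ 0.38 requires e/c ≤ 0.6200, i.e. c ≥ e/0.6200.
c_min = 0.286/0.6200 = 0.4613.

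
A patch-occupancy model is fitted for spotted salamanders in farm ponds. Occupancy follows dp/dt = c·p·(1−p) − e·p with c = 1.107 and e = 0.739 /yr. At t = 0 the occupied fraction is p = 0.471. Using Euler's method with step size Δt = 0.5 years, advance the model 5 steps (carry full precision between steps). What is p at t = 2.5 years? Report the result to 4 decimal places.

0.3696

Update rule: p ← p + [c·p·(1−p) − e·p]·Δt with Δt = 0.5.
t = 0.5: p = 0.47100 + (-0.03612) = 0.43488
t = 1: p = 0.43488 + (-0.02466) = 0.41022
t = 1.5: p = 0.41022 + (-0.01766) = 0.39255
t = 2: p = 0.39255 + (-0.01306) = 0.37949
t = 2.5: p = 0.37949 + (-0.00989) = 0.36961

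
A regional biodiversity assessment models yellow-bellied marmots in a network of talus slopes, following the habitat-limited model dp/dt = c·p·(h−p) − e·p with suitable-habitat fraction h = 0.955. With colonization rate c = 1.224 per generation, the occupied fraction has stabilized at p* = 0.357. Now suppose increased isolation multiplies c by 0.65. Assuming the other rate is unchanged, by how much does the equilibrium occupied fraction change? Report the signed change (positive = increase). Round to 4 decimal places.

Balance c(h−p*) = e gives e = 1.224×(0.955 − 0.35700) = 0.73195.
New p* = 0.955 − e/c = 0.955 − 0.73195/0.79560 = 0.03500.
Δp* = 0.03500 − 0.35700 = -0.32200.

-0.3220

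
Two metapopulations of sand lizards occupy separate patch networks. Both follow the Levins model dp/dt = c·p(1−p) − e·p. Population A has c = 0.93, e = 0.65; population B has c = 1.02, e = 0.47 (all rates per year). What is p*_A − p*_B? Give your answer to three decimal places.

-0.238

A: p*_A = 1 − 0.65/0.93 = 0.3011.
B: p*_B = 1 − 0.47/1.02 = 0.5392.
p*_A − p*_B = 0.3011 − 0.5392 = -0.2381.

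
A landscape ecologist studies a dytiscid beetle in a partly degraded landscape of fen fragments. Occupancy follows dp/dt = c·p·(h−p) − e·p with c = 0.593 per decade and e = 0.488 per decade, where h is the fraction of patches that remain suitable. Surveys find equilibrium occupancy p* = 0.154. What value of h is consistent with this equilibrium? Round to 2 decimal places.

At equilibrium c(h−p*) = e, so h = p* + e/c.
h = 0.154 + 0.488/0.593 = 0.154 + 0.8229 = 0.9769.

0.98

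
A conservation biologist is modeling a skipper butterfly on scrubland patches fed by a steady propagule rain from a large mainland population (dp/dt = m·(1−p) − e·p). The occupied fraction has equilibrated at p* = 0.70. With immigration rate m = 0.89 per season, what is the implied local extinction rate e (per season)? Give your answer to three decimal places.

At equilibrium m(1−p*) = e·p*, so e = m(1−p*)/p*.
e = 0.89 × 0.3000 / 0.70 = 0.3814.

0.381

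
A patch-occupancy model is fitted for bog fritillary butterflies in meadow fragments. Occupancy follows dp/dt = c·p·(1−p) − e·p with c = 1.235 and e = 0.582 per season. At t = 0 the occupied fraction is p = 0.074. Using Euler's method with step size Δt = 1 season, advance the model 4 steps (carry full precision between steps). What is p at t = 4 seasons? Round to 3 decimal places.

Update rule: p ← p + [c·p·(1−p) − e·p]·Δt with Δt = 1.
step 1: Δp = +0.04156, p = 0.11556
step 2: Δp = +0.05897, p = 0.17453
step 3: Δp = +0.07635, p = 0.25088
step 4: Δp = +0.08609, p = 0.33697

0.337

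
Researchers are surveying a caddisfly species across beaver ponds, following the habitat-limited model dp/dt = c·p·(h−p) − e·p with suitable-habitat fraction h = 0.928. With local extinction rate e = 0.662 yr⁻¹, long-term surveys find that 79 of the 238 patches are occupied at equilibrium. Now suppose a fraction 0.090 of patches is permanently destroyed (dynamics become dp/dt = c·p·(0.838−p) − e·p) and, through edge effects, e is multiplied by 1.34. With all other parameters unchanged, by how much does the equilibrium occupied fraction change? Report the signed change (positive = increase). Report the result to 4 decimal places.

Observed p* = 79/238 = 0.33193.
Balance c(h−p*) = e gives c = e/(0.928 − 0.33193) = 0.662/0.59607 = 1.11061.
New p* = 0.838 − e/c = 0.838 − 0.88708/1.11061 = 0.03927.
Δp* = 0.03927 − 0.33193 = -0.29266.

-0.2927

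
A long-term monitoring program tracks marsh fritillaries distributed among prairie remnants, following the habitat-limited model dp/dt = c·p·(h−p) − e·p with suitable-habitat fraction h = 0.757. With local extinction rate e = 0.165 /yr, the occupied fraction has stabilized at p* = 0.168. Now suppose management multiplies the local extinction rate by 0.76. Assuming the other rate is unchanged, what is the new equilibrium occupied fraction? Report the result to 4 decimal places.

Balance c(h−p*) = e gives c = e/(0.757 − 0.16800) = 0.165/0.58900 = 0.28014.
New p* = 0.757 − e/c = 0.757 − 0.12540/0.28014 = 0.30937.

0.3094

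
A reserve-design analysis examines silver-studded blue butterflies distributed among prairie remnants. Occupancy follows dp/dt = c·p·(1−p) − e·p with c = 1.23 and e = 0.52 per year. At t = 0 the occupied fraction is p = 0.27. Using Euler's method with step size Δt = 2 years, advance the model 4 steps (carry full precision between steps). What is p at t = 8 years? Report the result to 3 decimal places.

0.580

Update rule: p ← p + [c·p·(1−p) − e·p]·Δt with Δt = 2.
p: 0.27000 → 0.47407  (Δp = +0.20407)
p: 0.47407 → 0.59438  (Δp = +0.12032)
p: 0.59438 → 0.56931  (Δp = -0.02507)
p: 0.56931 → 0.58041  (Δp = +0.01110)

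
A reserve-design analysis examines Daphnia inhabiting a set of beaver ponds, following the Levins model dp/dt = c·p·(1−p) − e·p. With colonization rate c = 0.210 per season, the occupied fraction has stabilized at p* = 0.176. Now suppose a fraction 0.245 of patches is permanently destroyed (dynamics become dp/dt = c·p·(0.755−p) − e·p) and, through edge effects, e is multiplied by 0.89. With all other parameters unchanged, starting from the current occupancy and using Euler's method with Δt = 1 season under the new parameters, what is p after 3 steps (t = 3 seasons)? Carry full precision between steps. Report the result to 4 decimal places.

0.1600

Balance c(1−p*) = e gives e = 0.210×(1 − 0.17600) = 0.17304.
Starting from p₀ = 0.17600; update p ← p + (dp/dt)·Δt with the new parameters.
step 1: Δp = -0.00571, p = 0.17029
step 2: Δp = -0.00532, p = 0.16498
step 3: Δp = -0.00497, p = 0.16001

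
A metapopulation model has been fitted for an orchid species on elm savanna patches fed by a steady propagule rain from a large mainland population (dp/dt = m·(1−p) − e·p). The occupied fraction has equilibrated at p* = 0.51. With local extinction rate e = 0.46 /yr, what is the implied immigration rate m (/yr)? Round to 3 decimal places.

At equilibrium m(1−p*) = e·p*, so m = e·p*/(1−p*).
m = 0.46 × 0.51 / 0.4900 = 0.2346/0.4900 = 0.4788.

0.479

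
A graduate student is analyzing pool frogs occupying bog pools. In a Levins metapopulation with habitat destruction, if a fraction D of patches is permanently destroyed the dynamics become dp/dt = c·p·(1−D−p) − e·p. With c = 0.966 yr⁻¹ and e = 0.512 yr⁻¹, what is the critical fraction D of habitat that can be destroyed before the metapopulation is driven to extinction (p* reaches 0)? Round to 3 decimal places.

The nontrivial equilibrium is p* = (1−D) − e/c; extinction occurs when this hits zero.
So D_crit = 1 − e/c = 1 − 0.512/0.966 = 1 − 0.5300 = 0.4700.
This equals the undisturbed p*, a classic result of Lande's extension.

0.470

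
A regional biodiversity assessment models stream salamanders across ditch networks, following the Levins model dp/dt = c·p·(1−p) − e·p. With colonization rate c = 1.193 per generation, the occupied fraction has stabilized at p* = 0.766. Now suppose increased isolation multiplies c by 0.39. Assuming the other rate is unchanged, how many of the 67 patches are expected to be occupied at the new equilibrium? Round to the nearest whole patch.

Balance c(1−p*) = e gives e = 1.193×(1 − 0.76600) = 0.27916.
New p* = 1 − e/c = 1 − 0.27916/0.46527 = 0.40000.
Expected occupied = 67 × 0.40000 = 26.80 ≈ 27.

27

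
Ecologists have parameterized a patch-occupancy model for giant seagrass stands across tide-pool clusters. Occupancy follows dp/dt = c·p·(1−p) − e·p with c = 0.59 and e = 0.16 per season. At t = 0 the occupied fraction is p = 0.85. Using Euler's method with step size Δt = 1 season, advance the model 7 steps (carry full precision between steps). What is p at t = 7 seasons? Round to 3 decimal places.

Update rule: p ← p + [c·p·(1−p) − e·p]·Δt with Δt = 1.
  1  |  dp/dt·Δt = -0.060775  |  p_1 = 0.789225
  2  |  dp/dt·Δt = -0.028130  |  p_2 = 0.761095
  3  |  dp/dt·Δt = -0.014496  |  p_3 = 0.746599
  4  |  dp/dt·Δt = -0.007834  |  p_4 = 0.738765
  5  |  dp/dt·Δt = -0.004337  |  p_5 = 0.734427
  6  |  dp/dt·Δt = -0.002432  |  p_6 = 0.731995
  7  |  dp/dt·Δt = -0.001374  |  p_7 = 0.730621

0.731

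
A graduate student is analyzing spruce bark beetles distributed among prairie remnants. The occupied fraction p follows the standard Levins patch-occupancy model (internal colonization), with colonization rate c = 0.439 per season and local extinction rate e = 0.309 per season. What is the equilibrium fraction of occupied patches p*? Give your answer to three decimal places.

0.296

Setting dp/dt = 0 and dividing through by p* gives c·(1−p*) = e.
So p* = 1 − e/c = 1 − 0.309/0.439 = 1 − 0.7039 = 0.2961.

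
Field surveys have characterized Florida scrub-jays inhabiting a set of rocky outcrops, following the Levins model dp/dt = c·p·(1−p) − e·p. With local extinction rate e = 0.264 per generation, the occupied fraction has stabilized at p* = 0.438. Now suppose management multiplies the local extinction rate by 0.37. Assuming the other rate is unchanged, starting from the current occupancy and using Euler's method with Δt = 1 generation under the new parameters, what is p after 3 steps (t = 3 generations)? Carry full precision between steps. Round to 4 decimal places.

0.6364

Balance c(1−p*) = e gives c = e/(1 − 0.43800) = 0.264/0.56200 = 0.46975.
Starting from p₀ = 0.43800; update p ← p + (dp/dt)·Δt with the new parameters.
  1  |  dp/dt·Δt = +0.072848  |  p_1 = 0.510848
  2  |  dp/dt·Δt = +0.067483  |  p_2 = 0.578331
  3  |  dp/dt·Δt = +0.058064  |  p_3 = 0.636395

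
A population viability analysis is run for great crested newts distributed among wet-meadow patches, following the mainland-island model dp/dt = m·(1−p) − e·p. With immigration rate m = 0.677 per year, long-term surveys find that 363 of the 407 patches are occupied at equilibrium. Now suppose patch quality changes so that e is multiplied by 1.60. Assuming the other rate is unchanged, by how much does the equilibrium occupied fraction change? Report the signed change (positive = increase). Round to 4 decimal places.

-0.0543

Observed p* = 363/407 = 0.89189.
Balance m(1−p*) = e·p* gives e = m(1−p*)/p* = 0.677×0.10811/0.89189 = 0.08206.
New p* = m/(m+e) = 0.67700/(0.67700+0.13130) = 0.83756.
Δp* = 0.83756 − 0.89189 = -0.05433.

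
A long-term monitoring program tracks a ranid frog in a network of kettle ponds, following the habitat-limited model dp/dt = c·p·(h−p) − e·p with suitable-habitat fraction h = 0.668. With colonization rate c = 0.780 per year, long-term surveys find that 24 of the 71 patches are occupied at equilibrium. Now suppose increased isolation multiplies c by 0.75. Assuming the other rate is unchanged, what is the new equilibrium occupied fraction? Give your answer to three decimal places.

0.228

Observed p* = 24/71 = 0.33803.
Balance c(h−p*) = e gives e = 0.780×(0.668 − 0.33803) = 0.25738.
New p* = 0.668 − e/c = 0.668 − 0.25738/0.58500 = 0.22803.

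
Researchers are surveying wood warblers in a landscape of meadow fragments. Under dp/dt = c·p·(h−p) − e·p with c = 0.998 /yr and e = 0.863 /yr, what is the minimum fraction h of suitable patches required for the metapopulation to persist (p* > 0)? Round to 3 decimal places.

0.865

p* = h − e/c is positive only when h > e/c.
h_min = e/c = 0.863/0.998 = 0.8647.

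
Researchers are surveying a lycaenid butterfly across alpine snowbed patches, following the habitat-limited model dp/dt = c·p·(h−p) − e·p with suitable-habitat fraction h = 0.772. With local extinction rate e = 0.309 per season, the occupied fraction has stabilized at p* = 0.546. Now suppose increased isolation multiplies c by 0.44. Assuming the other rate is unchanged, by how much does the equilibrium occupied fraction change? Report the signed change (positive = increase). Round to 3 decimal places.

Balance c(h−p*) = e gives c = e/(0.772 − 0.54600) = 0.309/0.22600 = 1.36726.
New p* = 0.772 − e/c = 0.772 − 0.30900/0.60159 = 0.25836.
Δp* = 0.25836 − 0.54600 = -0.28764.

-0.288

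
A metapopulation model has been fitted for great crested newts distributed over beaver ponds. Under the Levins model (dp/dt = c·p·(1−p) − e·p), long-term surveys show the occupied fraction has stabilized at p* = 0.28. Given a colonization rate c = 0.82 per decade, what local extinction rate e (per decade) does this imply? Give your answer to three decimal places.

0.590

At equilibrium c(1−p*) = e.
e = 0.82 × (1 − 0.28) = 0.82 × 0.7200 = 0.5904.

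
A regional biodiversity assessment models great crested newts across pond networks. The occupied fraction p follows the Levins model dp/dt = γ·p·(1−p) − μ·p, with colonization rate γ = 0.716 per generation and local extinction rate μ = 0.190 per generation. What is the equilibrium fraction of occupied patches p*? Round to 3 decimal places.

0.735

Setting dp/dt = 0 and dividing through by p* gives γ·(1−p*) = μ.
So p* = 1 − μ/γ = 1 − 0.190/0.716 = 1 − 0.2654 = 0.7346.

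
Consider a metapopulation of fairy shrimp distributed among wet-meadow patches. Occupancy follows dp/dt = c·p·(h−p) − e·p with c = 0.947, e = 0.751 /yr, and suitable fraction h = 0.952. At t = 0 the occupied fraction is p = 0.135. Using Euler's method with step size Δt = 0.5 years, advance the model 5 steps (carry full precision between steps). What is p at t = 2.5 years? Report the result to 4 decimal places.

0.1419

Update rule: p ← p + [c·p·(h−p) − e·p]·Δt with Δt = 0.5.
step 1: Δp = +0.00153, p = 0.13653
step 2: Δp = +0.00145, p = 0.13798
step 3: Δp = +0.00137, p = 0.13935
step 4: Δp = +0.00129, p = 0.14065
step 5: Δp = +0.00122, p = 0.14187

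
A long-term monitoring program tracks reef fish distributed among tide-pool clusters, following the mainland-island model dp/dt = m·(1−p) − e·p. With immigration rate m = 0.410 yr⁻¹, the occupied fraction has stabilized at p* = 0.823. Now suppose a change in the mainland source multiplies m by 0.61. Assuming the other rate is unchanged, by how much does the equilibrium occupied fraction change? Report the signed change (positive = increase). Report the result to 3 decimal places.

-0.084

Balance m(1−p*) = e·p* gives e = m(1−p*)/p* = 0.410×0.17700/0.82300 = 0.08818.
New p* = m/(m+e) = 0.25010/(0.25010+0.08818) = 0.73933.
Δp* = 0.73933 − 0.82300 = -0.08367.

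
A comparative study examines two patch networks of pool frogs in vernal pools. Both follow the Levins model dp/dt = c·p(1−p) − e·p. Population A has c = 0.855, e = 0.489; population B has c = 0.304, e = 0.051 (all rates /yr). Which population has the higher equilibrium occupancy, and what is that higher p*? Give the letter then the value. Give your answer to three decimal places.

A: p*_A = 1 − 0.489/0.855 = 0.4281.
B: p*_B = 1 − 0.051/0.304 = 0.8322.
B is higher at 0.8322.

B, 0.832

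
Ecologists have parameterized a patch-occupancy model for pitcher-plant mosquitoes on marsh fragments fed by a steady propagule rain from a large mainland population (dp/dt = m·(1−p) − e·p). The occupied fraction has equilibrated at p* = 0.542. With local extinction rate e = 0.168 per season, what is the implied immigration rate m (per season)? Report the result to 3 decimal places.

0.199

At equilibrium m(1−p*) = e·p*, so m = e·p*/(1−p*).
m = 0.168 × 0.542 / 0.4580 = 0.0911/0.4580 = 0.1988.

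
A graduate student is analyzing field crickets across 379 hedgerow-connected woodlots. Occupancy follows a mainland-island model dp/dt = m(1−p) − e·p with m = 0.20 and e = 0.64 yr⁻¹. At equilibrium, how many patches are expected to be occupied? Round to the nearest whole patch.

p* = m/(m+e) = 0.20/0.8400 = 0.2381.
Expected occupied patches = N × p* = 379 × 0.2381 = 90.24 ≈ 90.

90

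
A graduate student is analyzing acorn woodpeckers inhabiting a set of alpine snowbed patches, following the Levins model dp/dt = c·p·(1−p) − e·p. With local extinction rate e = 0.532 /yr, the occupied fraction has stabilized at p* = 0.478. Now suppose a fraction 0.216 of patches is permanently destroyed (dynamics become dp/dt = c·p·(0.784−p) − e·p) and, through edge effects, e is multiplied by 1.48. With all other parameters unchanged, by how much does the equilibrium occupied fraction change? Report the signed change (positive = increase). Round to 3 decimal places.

Balance c(1−p*) = e gives c = e/(1 − 0.47800) = 0.532/0.52200 = 1.01916.
New p* = 0.784 − e/c = 0.784 − 0.78736/1.01916 = 0.01144.
Δp* = 0.01144 − 0.47800 = -0.46656.

-0.467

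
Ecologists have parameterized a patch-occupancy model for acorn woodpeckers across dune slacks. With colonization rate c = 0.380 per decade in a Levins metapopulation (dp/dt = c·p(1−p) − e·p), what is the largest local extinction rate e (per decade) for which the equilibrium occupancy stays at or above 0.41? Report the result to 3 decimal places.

0.224

1 − e/c ≥ 0.41 ⇒ e ≤ c(1 − 0.41) = 0.380 × 0.5900.
e_max = 0.2242.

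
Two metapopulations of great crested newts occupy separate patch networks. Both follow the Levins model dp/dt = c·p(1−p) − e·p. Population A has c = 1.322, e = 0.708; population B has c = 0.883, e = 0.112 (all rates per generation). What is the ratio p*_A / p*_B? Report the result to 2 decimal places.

0.53

A: p*_A = 1 − 0.708/1.322 = 0.4644.
B: p*_B = 1 − 0.112/0.883 = 0.8732.
p*_A / p*_B = 0.4644/0.8732 = 0.5319.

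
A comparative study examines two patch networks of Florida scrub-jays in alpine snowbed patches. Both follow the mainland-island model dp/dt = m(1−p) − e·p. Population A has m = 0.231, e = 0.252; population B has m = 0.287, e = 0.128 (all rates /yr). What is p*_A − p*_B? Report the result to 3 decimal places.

A: p*_A = m/(m+e) = 0.231/0.4830 = 0.4783.
B: p*_B = 0.287/0.4150 = 0.6916.
p*_A − p*_B = 0.4783 − 0.6916 = -0.2133.

-0.213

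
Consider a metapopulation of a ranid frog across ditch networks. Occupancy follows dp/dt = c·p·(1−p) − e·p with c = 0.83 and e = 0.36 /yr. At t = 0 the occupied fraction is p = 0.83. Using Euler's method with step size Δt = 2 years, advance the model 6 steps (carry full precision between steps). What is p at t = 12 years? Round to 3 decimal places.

Update rule: p ← p + [c·p·(1−p) − e·p]·Δt with Δt = 2.
  1  |  dp/dt·Δt = -0.363374  |  p_1 = 0.466626
  2  |  dp/dt·Δt = +0.077180  |  p_2 = 0.543806
  3  |  dp/dt·Δt = +0.020274  |  p_3 = 0.564080
  4  |  dp/dt·Δt = +0.002046  |  p_4 = 0.566126
  5  |  dp/dt·Δt = +0.000131  |  p_5 = 0.566257
  6  |  dp/dt·Δt = +0.000008  |  p_6 = 0.566265

0.566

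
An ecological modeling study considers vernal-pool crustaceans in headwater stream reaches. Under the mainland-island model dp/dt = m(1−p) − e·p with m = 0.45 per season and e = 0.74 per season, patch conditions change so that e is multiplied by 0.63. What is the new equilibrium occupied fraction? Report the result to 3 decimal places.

Before: p* = 0.45/(0.45+0.74) = 0.3782.
After: m = 0.45, e = 0.4662; p* = 0.45/0.9162 = 0.4912.

0.491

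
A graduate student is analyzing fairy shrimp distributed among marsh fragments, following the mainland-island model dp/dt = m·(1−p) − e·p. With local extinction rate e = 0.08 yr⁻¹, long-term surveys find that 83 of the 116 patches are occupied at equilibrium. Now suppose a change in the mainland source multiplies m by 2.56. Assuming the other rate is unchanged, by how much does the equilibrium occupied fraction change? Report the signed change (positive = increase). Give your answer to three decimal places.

Observed p* = 83/116 = 0.71552.
Balance m(1−p*) = e·p* gives m = e·p*/(1−p*) = 0.08×0.71552/0.28448 = 0.20121.
New p* = m/(m+e) = 0.51510/(0.51510+0.08000) = 0.86557.
Δp* = 0.86557 − 0.71552 = +0.15005.

0.150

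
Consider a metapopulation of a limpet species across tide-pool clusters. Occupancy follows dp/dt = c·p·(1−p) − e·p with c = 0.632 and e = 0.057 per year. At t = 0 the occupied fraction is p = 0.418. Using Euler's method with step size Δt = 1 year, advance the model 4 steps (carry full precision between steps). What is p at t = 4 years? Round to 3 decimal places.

Update rule: p ← p + [c·p·(1−p) − e·p]·Δt with Δt = 1.
p: 0.41800 → 0.54792  (Δp = +0.12992)
p: 0.54792 → 0.67324  (Δp = +0.12532)
p: 0.67324 → 0.77390  (Δp = +0.10066)
p: 0.77390 → 0.84037  (Δp = +0.06647)

0.840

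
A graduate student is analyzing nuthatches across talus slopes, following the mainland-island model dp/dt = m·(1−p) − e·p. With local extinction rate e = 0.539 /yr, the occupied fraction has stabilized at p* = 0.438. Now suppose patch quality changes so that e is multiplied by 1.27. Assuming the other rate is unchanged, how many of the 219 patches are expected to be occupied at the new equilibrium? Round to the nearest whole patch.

Balance m(1−p*) = e·p* gives m = e·p*/(1−p*) = 0.539×0.43800/0.56200 = 0.42007.
New p* = m/(m+e) = 0.42007/(0.42007+0.68453) = 0.38029.
Expected occupied = 219 × 0.38029 = 83.28 ≈ 83.

83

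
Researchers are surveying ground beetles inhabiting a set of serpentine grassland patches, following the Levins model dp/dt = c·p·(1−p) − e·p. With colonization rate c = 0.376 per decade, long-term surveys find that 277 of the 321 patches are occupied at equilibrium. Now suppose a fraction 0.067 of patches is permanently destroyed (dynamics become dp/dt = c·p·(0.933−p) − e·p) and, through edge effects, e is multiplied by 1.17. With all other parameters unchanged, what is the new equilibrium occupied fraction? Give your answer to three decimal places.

Observed p* = 277/321 = 0.86293.
Balance c(1−p*) = e gives e = 0.376×(1 − 0.86293) = 0.05154.
New p* = 0.933 − e/c = 0.933 − 0.06030/0.37600 = 0.77263.

0.773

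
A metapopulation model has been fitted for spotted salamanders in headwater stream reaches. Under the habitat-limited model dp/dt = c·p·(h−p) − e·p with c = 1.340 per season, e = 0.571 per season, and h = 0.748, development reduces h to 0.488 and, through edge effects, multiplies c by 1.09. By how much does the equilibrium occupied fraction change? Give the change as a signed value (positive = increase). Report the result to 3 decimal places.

-0.225

Before: p* = h − e/c = 0.748 − 0.571/1.340 = 0.748 − 0.4261 = 0.3219.
After: c = 1.4606, e = 0.571, h = 0.488; p* = 0.488 − 0.571/1.4606 = 0.0971.
Δp* = 0.0971 − 0.3219 = -0.2248.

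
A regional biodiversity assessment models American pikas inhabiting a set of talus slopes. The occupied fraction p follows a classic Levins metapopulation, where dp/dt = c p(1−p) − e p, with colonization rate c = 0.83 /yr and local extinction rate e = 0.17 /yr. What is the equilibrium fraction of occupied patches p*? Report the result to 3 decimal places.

Setting dp/dt = 0 and dividing through by p* gives c·(1−p*) = e.
So p* = 1 − e/c = 1 − 0.17/0.83 = 1 − 0.2048 = 0.7952.

0.795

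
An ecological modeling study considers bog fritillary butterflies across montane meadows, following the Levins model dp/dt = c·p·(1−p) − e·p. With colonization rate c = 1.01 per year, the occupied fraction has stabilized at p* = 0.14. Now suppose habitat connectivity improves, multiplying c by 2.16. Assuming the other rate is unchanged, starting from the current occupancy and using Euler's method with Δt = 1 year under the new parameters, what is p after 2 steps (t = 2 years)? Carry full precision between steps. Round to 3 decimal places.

0.478

Balance c(1−p*) = e gives e = 1.01×(1 − 0.14000) = 0.86860.
Starting from p₀ = 0.14000; update p ← p + (dp/dt)·Δt with the new parameters.
t = 1: p = 0.14000 + (+0.14106) = 0.28106
t = 2: p = 0.28106 + (+0.19670) = 0.47776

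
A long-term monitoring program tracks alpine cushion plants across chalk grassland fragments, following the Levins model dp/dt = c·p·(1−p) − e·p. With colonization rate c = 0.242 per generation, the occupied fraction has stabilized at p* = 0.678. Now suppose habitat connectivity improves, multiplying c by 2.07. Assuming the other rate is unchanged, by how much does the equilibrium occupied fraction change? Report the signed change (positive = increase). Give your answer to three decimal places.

Balance c(1−p*) = e gives e = 0.242×(1 − 0.67800) = 0.07792.
New p* = 1 − e/c = 1 − 0.07792/0.50094 = 0.84445.
Δp* = 0.84445 − 0.67800 = +0.16645.

0.166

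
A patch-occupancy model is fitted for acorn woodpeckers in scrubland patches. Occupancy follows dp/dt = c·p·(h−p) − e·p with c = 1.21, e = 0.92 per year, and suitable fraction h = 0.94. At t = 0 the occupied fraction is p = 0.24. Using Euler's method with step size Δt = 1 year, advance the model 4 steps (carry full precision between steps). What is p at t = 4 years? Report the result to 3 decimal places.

Update rule: p ← p + [c·p·(h−p) − e·p]·Δt with Δt = 1.
step 1: Δp = -0.01752, p = 0.22248
step 2: Δp = -0.01152, p = 0.21096
step 3: Δp = -0.00799, p = 0.20297
step 4: Δp = -0.00572, p = 0.19725

0.197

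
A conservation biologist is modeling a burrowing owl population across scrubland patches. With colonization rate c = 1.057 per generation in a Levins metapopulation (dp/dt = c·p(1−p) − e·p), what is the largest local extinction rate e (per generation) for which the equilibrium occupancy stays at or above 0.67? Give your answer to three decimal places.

1 − e/c ≥ 0.67 ⇒ e ≤ c(1 − 0.67) = 1.057 × 0.3300.
e_max = 0.3488.

0.349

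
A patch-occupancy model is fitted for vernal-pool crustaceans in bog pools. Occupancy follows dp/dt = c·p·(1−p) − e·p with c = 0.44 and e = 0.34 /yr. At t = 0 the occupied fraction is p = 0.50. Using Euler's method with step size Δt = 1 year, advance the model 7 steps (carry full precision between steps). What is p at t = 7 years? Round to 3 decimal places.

0.301

Update rule: p ← p + [c·p·(1−p) − e·p]·Δt with Δt = 1.
t = 1: p = 0.50000 + (-0.06000) = 0.44000
t = 2: p = 0.44000 + (-0.04118) = 0.39882
t = 3: p = 0.39882 + (-0.03010) = 0.36871
t = 4: p = 0.36871 + (-0.02295) = 0.34577
t = 5: p = 0.34577 + (-0.01803) = 0.32774
t = 6: p = 0.32774 + (-0.01449) = 0.31325
t = 7: p = 0.31325 + (-0.01185) = 0.30140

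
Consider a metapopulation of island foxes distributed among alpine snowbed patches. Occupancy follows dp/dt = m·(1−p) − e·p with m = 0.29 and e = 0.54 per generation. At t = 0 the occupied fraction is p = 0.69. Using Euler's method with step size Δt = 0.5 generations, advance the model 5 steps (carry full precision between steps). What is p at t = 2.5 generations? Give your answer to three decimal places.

Update rule: p ← p + [m·(1−p) − e·p]·Δt with Δt = 0.5.
  1  |  dp/dt·Δt = -0.141350  |  p_1 = 0.548650
  2  |  dp/dt·Δt = -0.082690  |  p_2 = 0.465960
  3  |  dp/dt·Δt = -0.048374  |  p_3 = 0.417587
  4  |  dp/dt·Δt = -0.028298  |  p_4 = 0.389288
  5  |  dp/dt·Δt = -0.016555  |  p_5 = 0.372734

0.373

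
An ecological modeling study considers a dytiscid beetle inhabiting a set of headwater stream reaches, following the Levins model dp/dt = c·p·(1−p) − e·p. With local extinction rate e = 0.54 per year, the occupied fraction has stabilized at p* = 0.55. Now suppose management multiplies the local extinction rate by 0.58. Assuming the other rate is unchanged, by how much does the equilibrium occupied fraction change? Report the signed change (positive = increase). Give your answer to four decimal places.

0.1890

Balance c(1−p*) = e gives c = e/(1 − 0.55000) = 0.54/0.45000 = 1.20000.
New p* = 1 − e/c = 1 − 0.31320/1.20000 = 0.73900.
Δp* = 0.73900 − 0.55000 = +0.18900.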